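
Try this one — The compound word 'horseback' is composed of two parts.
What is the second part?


Split 'horseback' into 'horse' + 'back'. The second part is 'back'.

back


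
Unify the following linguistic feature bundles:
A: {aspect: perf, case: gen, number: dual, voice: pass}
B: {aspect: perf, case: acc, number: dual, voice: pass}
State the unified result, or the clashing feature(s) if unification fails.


Compare features:
aspect: A=perf vs B=perf -> unified: perf
case: A=gen vs B=acc -> CLASH
number: A=dual vs B=dual -> unified: dual
voice: A=pass vs B=pass -> unified: pass
Clash detected on feature 'case' (gen vs acc); unification fails.

CLASH on 'case' (gen vs acc)


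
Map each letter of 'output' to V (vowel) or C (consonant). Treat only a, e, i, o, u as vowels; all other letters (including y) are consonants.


Letter mapping: o = V, u = V, t = C, p = C, u = V, t = C.

VVCCVC


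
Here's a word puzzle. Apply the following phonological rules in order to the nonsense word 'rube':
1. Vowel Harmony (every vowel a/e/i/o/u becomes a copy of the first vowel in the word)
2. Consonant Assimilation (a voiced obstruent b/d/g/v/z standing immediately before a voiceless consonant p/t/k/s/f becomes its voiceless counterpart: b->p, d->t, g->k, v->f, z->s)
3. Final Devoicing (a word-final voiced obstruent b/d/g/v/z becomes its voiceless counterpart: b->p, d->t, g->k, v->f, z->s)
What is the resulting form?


Starting form: 'rube'
Rule 1: Vowel Harmony: all vowels become 'u' (matching first vowel). 'rube' -> 'rubu'
Rule 2: Consonant Assimilation: no voiced obstruent (b/d/g/v/z) stands immediately before a voiceless consonant (p/t/k/s/f). No change.
Rule 3: Final Devoicing: the word ends in the vowel 'u', not a consonant. No change.
Final form: 'rubu'

rubu


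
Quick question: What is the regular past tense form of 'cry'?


Apply rule: Change -y to -ied. 'cry' becomes 'cried'.

cried


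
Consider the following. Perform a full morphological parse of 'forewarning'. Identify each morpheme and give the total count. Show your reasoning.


Step 1: Identify prefix: 'fore' (meaning: before/front)
Step 2: Identify root: 'warn'
Step 3: Identify suffix(es): 'ing'
Decomposition: fore- (prefix: before/front) + warn (root) + -ing (suffix: ongoing action)
Total morphemes: 3

3 morphemes (fore- (prefix: before/front) + warn (root) + -ing (suffix: ongoing action))


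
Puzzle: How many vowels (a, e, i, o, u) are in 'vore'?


Vowels in 'vore': o, e = 2 vowels.

2


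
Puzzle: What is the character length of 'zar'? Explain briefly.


Spell out 'zar' and number each letter: z(1), a(2), r(3). Total: 3 letters.

3


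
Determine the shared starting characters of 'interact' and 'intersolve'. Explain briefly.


Compare from the start: 5 characters match: 'inter'. Mismatch at position 6: 'a' vs 's'.

inter


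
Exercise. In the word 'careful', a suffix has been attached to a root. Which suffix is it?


The word 'careful' = 'care' (root) + '-ful' (suffix). The suffix is '-ful'.

ful


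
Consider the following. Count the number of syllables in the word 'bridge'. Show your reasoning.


Break 'bridge' into syllables: bridge -> bridge = 1 syllable

1 syllable


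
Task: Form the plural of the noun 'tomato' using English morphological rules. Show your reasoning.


Apply rule: Add -es (consonant + o). 'tomato' becomes 'tomatoes'.

tomatoes


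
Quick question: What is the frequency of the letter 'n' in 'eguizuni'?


Letter 'n' in 'eguizuni': found at position(s) 7 = 1 occurrence(s).

1


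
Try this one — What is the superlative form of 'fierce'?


Apply superlative formation (ends in e: add -st): 'fierce' -> 'fiercest'.

fiercest


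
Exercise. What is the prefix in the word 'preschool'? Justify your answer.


The word 'preschool' = 'pre' (prefix) + 'school' (root). The prefix is 'pre'.

pre


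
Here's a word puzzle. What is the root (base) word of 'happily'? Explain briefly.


Remove suffix '-ly' from 'happily' to get root 'happy'.

happy


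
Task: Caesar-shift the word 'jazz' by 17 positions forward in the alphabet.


Shift each letter by 17: j -> a, a -> r, z -> q, z -> q. Result: 'arqq'.

arqq


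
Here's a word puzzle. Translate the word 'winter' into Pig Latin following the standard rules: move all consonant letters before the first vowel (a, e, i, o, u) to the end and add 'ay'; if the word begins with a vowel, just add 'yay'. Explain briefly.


'winter': move consonant cluster 'w' to end and add 'ay': 'interway'.

interway


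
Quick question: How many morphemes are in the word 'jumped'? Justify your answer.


Decomposition: jump (root) + -ed (suffix) = 2 morpheme(s)

2 morphemes


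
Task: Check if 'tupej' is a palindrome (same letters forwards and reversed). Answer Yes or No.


Forward: 'tupej'
Reversed: 'jeput'
They differ.

No


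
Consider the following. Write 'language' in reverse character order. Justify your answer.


Reverse 'language' character by character: 'egaugnal'.

egaugnal


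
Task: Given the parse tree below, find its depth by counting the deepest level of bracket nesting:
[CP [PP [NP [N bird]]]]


Count bracket nesting levels:
'[' at pos 0: depth = 1
'[' at pos 4: depth = 2
'[' at pos 8: depth = 3
'[' at pos 12: depth = 4
Maximum depth reached: 4

4


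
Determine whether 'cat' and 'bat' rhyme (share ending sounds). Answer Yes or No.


Rime (stressed vowel + following sounds) of 'cat': -at = /æt/
Rime of 'bat': -at = /æt/
/æt/ and /æt/ are the same ending sound, so the words rhyme.

Yes


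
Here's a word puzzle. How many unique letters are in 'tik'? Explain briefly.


Unique letters in 'tik': {i, k, t} = 3 distinct letters.

3


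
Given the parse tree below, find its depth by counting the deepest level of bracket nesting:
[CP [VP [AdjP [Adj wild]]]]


Count bracket nesting levels:
'[' at pos 0: depth = 1
'[' at pos 4: depth = 2
'[' at pos 8: depth = 3
'[' at pos 14: depth = 4
Maximum depth reached: 4

4


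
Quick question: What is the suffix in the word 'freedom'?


The word 'freedom' = 'free' (root) + '-dom' (suffix). The suffix is '-dom'.

dom


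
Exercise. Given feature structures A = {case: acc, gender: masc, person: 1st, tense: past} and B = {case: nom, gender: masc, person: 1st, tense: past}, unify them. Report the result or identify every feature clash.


Compare features:
case: A=acc vs B=nom -> CLASH
gender: A=masc vs B=masc -> unified: masc
person: A=1st vs B=1st -> unified: 1st
tense: A=past vs B=past -> unified: past
Clash detected on feature 'case' (acc vs nom); unification fails.

CLASH on 'case' (acc vs nom)


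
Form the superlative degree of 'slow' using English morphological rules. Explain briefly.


Apply superlative formation (add -est): 'slow' -> 'slowest'.

slowest


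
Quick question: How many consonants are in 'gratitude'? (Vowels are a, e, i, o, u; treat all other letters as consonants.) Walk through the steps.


Consonants in 'gratitude': g, r, t, t, d = 5 consonants.

5


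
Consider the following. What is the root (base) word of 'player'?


Remove suffix '-er' from 'player' to get root 'play'.

play


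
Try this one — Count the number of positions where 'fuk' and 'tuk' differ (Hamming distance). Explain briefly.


Alignment:
Position 1: 'f' vs 't' = DIFFER
Position 2: 'u' vs 'u' = match
Position 3: 'k' vs 'k' = match
Total differences: 1

1


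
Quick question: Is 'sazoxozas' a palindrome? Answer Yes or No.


Forward: 'sazoxozas'
Reversed: 'sazoxozas'
They are identical.

Yes


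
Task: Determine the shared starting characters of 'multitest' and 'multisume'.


Compare from the start: 5 characters match: 'multi'. Mismatch at position 6: 't' vs 's'.

multi


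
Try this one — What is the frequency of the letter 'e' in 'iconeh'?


Letter 'e' in 'iconeh': found at position(s) 5 = 1 occurrence(s).

1


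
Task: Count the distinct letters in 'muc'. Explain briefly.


Unique letters in 'muc': {c, m, u} = 3 distinct letters.

3


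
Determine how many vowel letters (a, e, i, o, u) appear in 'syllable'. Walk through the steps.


Vowels in 'syllable': a, e = 2 vowels.

2


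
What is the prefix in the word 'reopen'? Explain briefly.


The word 'reopen' = 're' (prefix) + 'open' (root). The prefix is 're'.

re


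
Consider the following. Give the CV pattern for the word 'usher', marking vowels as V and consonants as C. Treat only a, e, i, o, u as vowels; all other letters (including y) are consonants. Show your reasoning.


Letter mapping: u = V, s = C, h = C, e = V, r = C.

VCCVC


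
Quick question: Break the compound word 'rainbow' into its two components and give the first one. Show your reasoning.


Split 'rainbow' into 'rain' + 'bow'. The first part is 'rain'.

rain


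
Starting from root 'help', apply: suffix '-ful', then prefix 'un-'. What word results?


Step 1: Add suffix '-ful' to 'help' = 'helpful'
Step 2: Add prefix 'un-' to 'helpful' = 'unhelpful'

unhelpful


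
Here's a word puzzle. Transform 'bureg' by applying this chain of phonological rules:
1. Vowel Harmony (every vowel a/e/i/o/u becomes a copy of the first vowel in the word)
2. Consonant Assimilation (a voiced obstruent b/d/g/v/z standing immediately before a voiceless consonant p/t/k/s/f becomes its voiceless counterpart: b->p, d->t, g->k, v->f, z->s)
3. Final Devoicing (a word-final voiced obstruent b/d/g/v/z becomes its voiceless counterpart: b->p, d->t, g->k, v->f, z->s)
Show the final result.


Starting form: 'bureg'
Rule 1: Vowel Harmony: all vowels become 'u' (matching first vowel). 'bureg' -> 'burug'
Rule 2: Consonant Assimilation: no voiced obstruent (b/d/g/v/z) stands immediately before a voiceless consonant (p/t/k/s/f). No change.
Rule 3: Final Devoicing: word-final voiced obstruent 'g' becomes voiceless 'k'. 'burug' -> 'buruk'
Final form: 'buruk'

buruk


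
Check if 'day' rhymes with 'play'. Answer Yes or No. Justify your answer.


Rime (stressed vowel + following sounds) of 'day': -ay = /eɪ/
Rime of 'play': -ay = /eɪ/
/eɪ/ and /eɪ/ are the same ending sound, so the words rhyme.

Yes


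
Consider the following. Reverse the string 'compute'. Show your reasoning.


Reverse 'compute' character by character: 'etupmoc'.

etupmoc


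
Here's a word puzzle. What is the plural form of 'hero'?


Apply rule: Add -es (consonant + o). 'hero' becomes 'heroes'.

heroes


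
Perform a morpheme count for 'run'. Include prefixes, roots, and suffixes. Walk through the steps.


Decomposition: run (free morpheme) = 1 morpheme(s)

1 morphemes


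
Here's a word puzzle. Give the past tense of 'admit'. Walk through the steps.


Apply rule: Double final consonant and add -ed. 'admit' becomes 'admitted'.

admitted


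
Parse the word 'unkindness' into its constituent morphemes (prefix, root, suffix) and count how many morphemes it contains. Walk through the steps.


Step 1: Identify prefix: 'un' (meaning: not/reverse)
Step 2: Identify root: 'kind'
Step 3: Identify suffix(es): 'ness'
Decomposition: un- (prefix: not/reverse) + kind (root) + -ness (suffix: state of)
Total morphemes: 3

3 morphemes (un- (prefix: not/reverse) + kind (root) + -ness (suffix: state of))


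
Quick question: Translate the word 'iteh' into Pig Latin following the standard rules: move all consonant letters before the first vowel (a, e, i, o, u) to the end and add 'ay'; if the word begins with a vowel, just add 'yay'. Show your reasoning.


'iteh' starts with a vowel, so add 'yay': 'itehyay'.

itehyay


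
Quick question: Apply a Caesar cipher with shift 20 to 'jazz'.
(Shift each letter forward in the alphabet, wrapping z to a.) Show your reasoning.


Shift each letter by 20: j -> d, a -> u, z -> t, z -> t. Result: 'dutt'.

dutt


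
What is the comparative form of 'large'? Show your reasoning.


Apply comparative formation (ends in e: add -r): 'large' -> 'larger'.

larger


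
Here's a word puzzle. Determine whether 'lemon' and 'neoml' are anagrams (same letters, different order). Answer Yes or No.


Sorted letters of 'lemon': 'elmno'
Sorted letters of 'neoml': 'elmno'
They match.

Yes


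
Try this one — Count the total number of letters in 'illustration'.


Spell out 'illustration' and number each letter: i(1), l(2), l(3), u(4), s(5), t(6), r(7), a(8), t(9), i(10), o(11), n(12). Total: 12 letters.

12


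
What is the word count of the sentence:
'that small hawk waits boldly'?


Split into words: that | small | hawk | waits | boldly = 5 words.

5


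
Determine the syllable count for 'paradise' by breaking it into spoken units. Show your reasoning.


Break 'paradise' into syllables: par-a-dise -> par | a | dise = 3 syllables

3 syllables


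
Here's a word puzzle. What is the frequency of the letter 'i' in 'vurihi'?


Letter 'i' in 'vurihi': found at position(s) 4, 6 = 2 occurrence(s).

2


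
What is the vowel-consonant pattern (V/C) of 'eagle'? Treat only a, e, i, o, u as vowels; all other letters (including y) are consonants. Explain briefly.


Letter mapping: e = V, a = V, g = C, l = C, e = V.

VVCCV


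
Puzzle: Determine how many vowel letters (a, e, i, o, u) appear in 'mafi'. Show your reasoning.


Vowels in 'mafi': a, i = 2 vowels.

2


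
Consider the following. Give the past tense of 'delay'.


Apply rule: Add -ed. 'delay' becomes 'delayed'.

delayed


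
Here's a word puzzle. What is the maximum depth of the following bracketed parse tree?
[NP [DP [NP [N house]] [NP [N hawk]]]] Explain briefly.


Count bracket nesting levels:
'[' at pos 0: depth = 1
'[' at pos 4: depth = 2
'[' at pos 8: depth = 3
'[' at pos 12: depth = 4
'[' at pos 23: depth = 3
'[' at pos 27: depth = 4
Maximum depth reached: 4

4


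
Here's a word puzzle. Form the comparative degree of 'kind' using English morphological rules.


Apply comparative formation (add -er): 'kind' -> 'kinder'.

kinder


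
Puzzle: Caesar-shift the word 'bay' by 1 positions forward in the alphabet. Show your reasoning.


Shift each letter by 1: b -> c, a -> b, y -> z. Result: 'cbz'.

cbz


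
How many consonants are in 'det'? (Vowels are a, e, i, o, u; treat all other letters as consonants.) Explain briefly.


Consonants in 'det': d, t = 2 consonants.

2


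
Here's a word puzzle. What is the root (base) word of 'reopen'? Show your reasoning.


Remove prefix 're' from 'reopen' to get root 'open'.

open


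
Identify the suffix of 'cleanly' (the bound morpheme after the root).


The word 'cleanly' = 'clean' (root) + '-ly' (suffix). The suffix is '-ly'.

ly


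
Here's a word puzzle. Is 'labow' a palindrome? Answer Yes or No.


Forward: 'labow'
Reversed: 'wobal'
They differ.

No


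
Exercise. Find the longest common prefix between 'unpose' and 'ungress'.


Compare from the start: 2 characters match: 'un'. Mismatch at position 3: 'p' vs 'g'.

un


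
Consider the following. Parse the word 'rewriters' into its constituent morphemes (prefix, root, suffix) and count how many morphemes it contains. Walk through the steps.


Step 1: Identify prefix: 're' (meaning: again)
Step 2: Identify root: 'write'
Step 3: Identify suffix(es): 'er, s'
Decomposition: re- (prefix: again) + write (root) + -er (suffix: one who) + -s (plural)
Total morphemes: 4

4 morphemes (re- (prefix: again) + write (root) + -er (suffix: one who) + -s (plural))


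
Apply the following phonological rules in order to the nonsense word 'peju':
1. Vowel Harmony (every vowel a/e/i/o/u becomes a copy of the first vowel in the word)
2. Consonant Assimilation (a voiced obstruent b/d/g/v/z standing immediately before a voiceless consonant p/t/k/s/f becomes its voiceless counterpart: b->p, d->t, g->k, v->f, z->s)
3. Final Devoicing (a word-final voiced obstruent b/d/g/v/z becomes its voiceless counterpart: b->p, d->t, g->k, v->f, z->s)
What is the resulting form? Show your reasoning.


Starting form: 'peju'
Rule 1: Vowel Harmony: all vowels become 'e' (matching first vowel). 'peju' -> 'peje'
Rule 2: Consonant Assimilation: no voiced obstruent (b/d/g/v/z) stands immediately before a voiceless consonant (p/t/k/s/f). No change.
Rule 3: Final Devoicing: the word ends in the vowel 'e', not a consonant. No change.
Final form: 'peje'

peje


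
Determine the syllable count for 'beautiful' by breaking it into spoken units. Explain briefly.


Break 'beautiful' into syllables: beau-ti-ful -> beau | ti | ful = 3 syllables

3 syllables


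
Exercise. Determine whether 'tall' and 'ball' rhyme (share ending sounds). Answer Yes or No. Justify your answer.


Rime (stressed vowel + following sounds) of 'tall': -all = /ɔːl/
Rime of 'ball': -all = /ɔːl/
/ɔːl/ and /ɔːl/ are the same ending sound, so the words rhyme.

Yes


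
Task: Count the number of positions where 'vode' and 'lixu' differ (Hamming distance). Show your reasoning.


Alignment:
Position 1: 'v' vs 'l' = DIFFER
Position 2: 'o' vs 'i' = DIFFER
Position 3: 'd' vs 'x' = DIFFER
Position 4: 'e' vs 'u' = DIFFER
Total differences: 4

4


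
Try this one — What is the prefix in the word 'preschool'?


The word 'preschool' = 'pre' (prefix) + 'school' (root). The prefix is 'pre'.

pre


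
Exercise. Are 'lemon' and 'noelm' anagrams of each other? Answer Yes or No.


Sorted letters of 'lemon': 'elmno'
Sorted letters of 'noelm': 'elmno'
They match.

Yes


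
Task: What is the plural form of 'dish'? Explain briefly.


Apply rule: Add -es (sibilant/fricative ending). 'dish' becomes 'dishes'.

dishes


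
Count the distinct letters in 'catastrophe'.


Unique letters in 'catastrophe': {a, c, e, h, o, p, r, s, t} = 9 distinct letters.

9


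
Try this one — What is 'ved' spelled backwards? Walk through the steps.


Reverse 'ved' character by character: 'dev'.

dev


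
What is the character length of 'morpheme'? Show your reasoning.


Spell out 'morpheme' and number each letter: m(1), o(2), r(3), p(4), h(5), e(6), m(7), e(8). Total: 8 letters.

8


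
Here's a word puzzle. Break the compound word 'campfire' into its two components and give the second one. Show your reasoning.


Split 'campfire' into 'camp' + 'fire'. The second part is 'fire'.

fire


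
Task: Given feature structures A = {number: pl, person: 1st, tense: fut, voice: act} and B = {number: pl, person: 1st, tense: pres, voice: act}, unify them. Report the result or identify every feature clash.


Compare features:
number: A=pl vs B=pl -> unified: pl
person: A=1st vs B=1st -> unified: 1st
tense: A=fut vs B=pres -> CLASH
voice: A=act vs B=act -> unified: act
Clash detected on feature 'tense' (fut vs pres); unification fails.

CLASH on 'tense' (fut vs pres)


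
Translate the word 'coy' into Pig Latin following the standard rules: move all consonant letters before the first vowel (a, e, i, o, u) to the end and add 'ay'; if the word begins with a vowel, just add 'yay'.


'coy': move consonant cluster 'c' to end and add 'ay': 'oycay'.

oycay


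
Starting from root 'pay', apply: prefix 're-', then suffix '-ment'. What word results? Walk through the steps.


Step 1: Add prefix 're-' to 'pay' = 'repay'
Step 2: Add suffix '-ment' to 'repay' = 'repayment'

repayment


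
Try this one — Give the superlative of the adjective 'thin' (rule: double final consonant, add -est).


Apply superlative formation (double final consonant, add -est): 'thin' -> 'thinnest'.

thinnest


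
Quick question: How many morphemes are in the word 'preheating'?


Decomposition: pre- (prefix) + heat (root) + -ing (suffix) = 3 morpheme(s)

3 morphemes


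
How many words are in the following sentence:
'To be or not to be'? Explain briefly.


Split into words: To | be | or | not | to | be = 6 words.

6


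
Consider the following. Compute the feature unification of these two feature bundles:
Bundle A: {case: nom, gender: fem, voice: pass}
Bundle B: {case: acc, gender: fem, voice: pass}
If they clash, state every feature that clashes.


Compare features:
case: A=nom vs B=acc -> CLASH
gender: A=fem vs B=fem -> unified: fem
voice: A=pass vs B=pass -> unified: pass
Clash detected on feature 'case' (nom vs acc); unification fails.

CLASH on 'case' (nom vs acc)


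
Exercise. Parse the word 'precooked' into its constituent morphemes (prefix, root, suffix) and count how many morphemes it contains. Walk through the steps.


Step 1: Identify prefix: 'pre' (meaning: before)
Step 2: Identify root: 'cook'
Step 3: Identify suffix(es): 'ed'
Decomposition: pre- (prefix: before) + cook (root) + -ed (suffix: past)
Total morphemes: 3

3 morphemes (pre- (prefix: before) + cook (root) + -ed (suffix: past))


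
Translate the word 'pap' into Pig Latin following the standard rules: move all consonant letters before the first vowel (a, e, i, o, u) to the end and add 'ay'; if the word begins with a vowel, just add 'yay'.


'pap': move consonant cluster 'p' to end and add 'ay': 'appay'.

appay


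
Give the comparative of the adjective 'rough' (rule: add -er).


Apply comparative formation (add -er): 'rough' -> 'rougher'.

rougher


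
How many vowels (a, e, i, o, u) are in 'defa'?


Vowels in 'defa': e, a = 2 vowels.

2


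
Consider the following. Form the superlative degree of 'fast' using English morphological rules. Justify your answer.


Apply superlative formation (add -est): 'fast' -> 'fastest'.

fastest


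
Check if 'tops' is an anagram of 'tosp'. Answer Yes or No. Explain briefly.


Sorted letters of 'tops': 'opst'
Sorted letters of 'tosp': 'opst'
They match.

Yes


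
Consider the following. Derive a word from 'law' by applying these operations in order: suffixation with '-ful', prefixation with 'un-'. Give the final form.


Step 1: Add suffix '-ful' to 'law' = 'lawful'
Step 2: Add prefix 'un-' to 'lawful' = 'unlawful'

unlawful


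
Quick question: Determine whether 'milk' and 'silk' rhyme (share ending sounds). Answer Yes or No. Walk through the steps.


Rime (stressed vowel + following sounds) of 'milk': -ilk = /ɪlk/
Rime of 'silk': -ilk = /ɪlk/
/ɪlk/ and /ɪlk/ are the same ending sound, so the words rhyme.

Yes


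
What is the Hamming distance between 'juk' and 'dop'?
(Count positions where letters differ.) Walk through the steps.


Alignment:
Position 1: 'j' vs 'd' = DIFFER
Position 2: 'u' vs 'o' = DIFFER
Position 3: 'k' vs 'p' = DIFFER
Total differences: 3

3


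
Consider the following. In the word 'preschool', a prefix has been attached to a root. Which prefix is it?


The word 'preschool' = 'pre' (prefix) + 'school' (root). The prefix is 'pre'.

pre


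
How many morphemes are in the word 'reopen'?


Decomposition: re- (prefix) + open (root) = 2 morpheme(s)

2 morphemes


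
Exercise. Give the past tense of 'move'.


Apply rule: Add -d (word ends in -e). 'move' becomes 'moved'.

moved


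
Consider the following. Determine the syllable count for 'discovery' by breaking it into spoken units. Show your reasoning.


Break 'discovery' into syllables: dis-cov-er-y -> dis | cov | er | y = 4 syllables

4 syllables


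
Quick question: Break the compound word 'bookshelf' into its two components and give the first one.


Split 'bookshelf' into 'book' + 'shelf'. The first part is 'book'.

book


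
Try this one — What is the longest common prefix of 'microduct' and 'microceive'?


Compare from the start: 5 characters match: 'micro'. Mismatch at position 6: 'd' vs 'c'.

micro


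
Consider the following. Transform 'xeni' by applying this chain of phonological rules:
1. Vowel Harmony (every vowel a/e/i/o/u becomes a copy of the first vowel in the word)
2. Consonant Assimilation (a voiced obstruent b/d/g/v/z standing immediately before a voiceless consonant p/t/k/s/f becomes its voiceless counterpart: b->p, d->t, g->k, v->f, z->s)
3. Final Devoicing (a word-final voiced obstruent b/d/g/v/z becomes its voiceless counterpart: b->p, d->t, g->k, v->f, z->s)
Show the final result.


Starting form: 'xeni'
Rule 1: Vowel Harmony: all vowels become 'e' (matching first vowel). 'xeni' -> 'xene'
Rule 2: Consonant Assimilation: no voiced obstruent (b/d/g/v/z) stands immediately before a voiceless consonant (p/t/k/s/f). No change.
Rule 3: Final Devoicing: the word ends in the vowel 'e', not a consonant. No change.
Final form: 'xene'

xene


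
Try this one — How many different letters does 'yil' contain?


Unique letters in 'yil': {i, l, y} = 3 distinct letters.

3


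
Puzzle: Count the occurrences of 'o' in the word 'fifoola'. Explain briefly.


Letter 'o' in 'fifoola': found at position(s) 4, 5 = 2 occurrence(s).

2


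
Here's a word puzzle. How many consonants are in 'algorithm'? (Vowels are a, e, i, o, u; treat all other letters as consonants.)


Consonants in 'algorithm': l, g, r, t, h, m = 6 consonants.

6


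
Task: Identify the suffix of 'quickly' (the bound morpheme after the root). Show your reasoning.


The word 'quickly' = 'quick' (root) + '-ly' (suffix). The suffix is '-ly'.

ly


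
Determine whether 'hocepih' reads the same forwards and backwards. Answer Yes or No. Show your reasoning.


Forward: 'hocepih'
Reversed: 'hipecoh'
They differ.

No


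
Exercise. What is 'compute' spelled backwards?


Reverse 'compute' character by character: 'etupmoc'.

etupmoc


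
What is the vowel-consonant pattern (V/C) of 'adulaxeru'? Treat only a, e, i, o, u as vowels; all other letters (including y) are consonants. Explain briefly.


Letter mapping: a = V, d = C, u = V, l = C, a = V, x = C, e = V, r = C, u = V.

VCVCVCVCV


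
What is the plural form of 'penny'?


Apply rule: Change -y to -ies (consonant + y). 'penny' becomes 'pennies'.

pennies


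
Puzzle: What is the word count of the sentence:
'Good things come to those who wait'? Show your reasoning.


Split into words: Good | things | come | to | those | who | wait = 7 words.

7


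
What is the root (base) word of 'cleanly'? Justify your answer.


Remove suffix '-ly' from 'cleanly' to get root 'clean'.

clean


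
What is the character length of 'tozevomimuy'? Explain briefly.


Spell out 'tozevomimuy' and number each letter: t(1), o(2), z(3), e(4), v(5), o(6), m(7), i(8), m(9), u(10), y(11). Total: 11 letters.

11


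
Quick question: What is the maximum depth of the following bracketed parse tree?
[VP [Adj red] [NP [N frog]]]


Count bracket nesting levels:
'[' at pos 0: depth = 1
'[' at pos 4: depth = 2
'[' at pos 14: depth = 2
'[' at pos 18: depth = 3
Maximum depth reached: 3

3


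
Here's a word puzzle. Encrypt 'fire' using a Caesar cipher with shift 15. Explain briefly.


Shift each letter by 15: f -> u, i -> x, r -> g, e -> t. Result: 'uxgt'.

uxgt


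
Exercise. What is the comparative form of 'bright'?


Apply comparative formation (add -er): 'bright' -> 'brighter'.

brighter


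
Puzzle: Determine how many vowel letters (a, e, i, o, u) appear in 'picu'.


Vowels in 'picu': i, u = 2 vowels.

2


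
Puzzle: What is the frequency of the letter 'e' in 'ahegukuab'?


Letter 'e' in 'ahegukuab': found at position(s) 3 = 1 occurrence(s).

1


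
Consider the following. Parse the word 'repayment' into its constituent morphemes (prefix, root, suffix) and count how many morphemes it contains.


Step 1: Identify prefix: 're' (meaning: again)
Step 2: Identify root: 'pay'
Step 3: Identify suffix(es): 'ment'
Decomposition: re- (prefix: again) + pay (root) + -ment (suffix: action/result)
Total morphemes: 3

3 morphemes (re- (prefix: again) + pay (root) + -ment (suffix: action/result))


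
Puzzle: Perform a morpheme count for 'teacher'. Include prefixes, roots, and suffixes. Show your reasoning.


Decomposition: teach (root) + -er (suffix) = 2 morpheme(s)

2 morphemes


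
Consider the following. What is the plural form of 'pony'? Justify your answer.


Apply rule: Change -y to -ies (consonant + y). 'pony' becomes 'ponies'.

ponies


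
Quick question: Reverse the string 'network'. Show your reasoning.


Reverse 'network' character by character: 'krowten'.

krowten


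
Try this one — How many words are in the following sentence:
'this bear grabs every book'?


Split into words: this | bear | grabs | every | book = 5 words.

5


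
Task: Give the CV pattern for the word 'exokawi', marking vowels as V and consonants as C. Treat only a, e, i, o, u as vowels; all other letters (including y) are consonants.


Letter mapping: e = V, x = C, o = V, k = C, a = V, w = C, i = V.

VCVCVCV


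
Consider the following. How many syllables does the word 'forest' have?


Break 'forest' into syllables: for-est -> for | est = 2 syllables

2 syllables


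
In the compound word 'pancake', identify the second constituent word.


Split 'pancake' into 'pan' + 'cake'. The second part is 'cake'.

cake


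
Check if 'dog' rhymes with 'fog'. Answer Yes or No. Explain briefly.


Rime (stressed vowel + following sounds) of 'dog': -og = /ɒg/
Rime of 'fog': -og = /ɒg/
/ɒg/ and /ɒg/ are the same ending sound, so the words rhyme.

Yes


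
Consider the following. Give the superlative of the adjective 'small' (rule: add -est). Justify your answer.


Apply superlative formation (add -est): 'small' -> 'smallest'.

smallest


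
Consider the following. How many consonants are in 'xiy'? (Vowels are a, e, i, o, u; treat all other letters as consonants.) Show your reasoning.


Consonants in 'xiy': x, y = 2 consonants.

2


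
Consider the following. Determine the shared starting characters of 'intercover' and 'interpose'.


Compare from the start: 5 characters match: 'inter'. Mismatch at position 6: 'c' vs 'p'.

inter


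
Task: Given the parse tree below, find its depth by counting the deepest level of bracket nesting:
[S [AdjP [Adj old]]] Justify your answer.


Count bracket nesting levels:
'[' at pos 0: depth = 1
'[' at pos 3: depth = 2
'[' at pos 9: depth = 3
Maximum depth reached: 3

3


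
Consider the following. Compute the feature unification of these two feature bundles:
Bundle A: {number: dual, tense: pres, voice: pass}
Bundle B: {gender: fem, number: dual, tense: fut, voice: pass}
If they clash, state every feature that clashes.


Compare features:
gender: A=_ vs B=fem -> unified: fem
number: A=dual vs B=dual -> unified: dual
tense: A=pres vs B=fut -> CLASH
voice: A=pass vs B=pass -> unified: pass
Clash detected on feature 'tense' (pres vs fut); unification fails.

CLASH on 'tense' (pres vs fut)


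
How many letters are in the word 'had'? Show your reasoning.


Spell out 'had' and number each letter: h(1), a(2), d(3). Total: 3 letters.

3


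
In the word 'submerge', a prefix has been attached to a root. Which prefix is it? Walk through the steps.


The word 'submerge' = 'sub' (prefix) + 'merge' (root). The prefix is 'sub'.

sub


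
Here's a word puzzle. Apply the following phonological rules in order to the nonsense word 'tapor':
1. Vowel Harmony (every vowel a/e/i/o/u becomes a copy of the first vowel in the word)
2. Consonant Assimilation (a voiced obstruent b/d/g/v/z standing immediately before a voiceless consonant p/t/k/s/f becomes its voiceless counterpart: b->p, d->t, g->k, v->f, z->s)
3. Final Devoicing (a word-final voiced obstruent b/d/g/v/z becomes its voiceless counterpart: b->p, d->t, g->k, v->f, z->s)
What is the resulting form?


Starting form: 'tapor'
Rule 1: Vowel Harmony: all vowels become 'a' (matching first vowel). 'tapor' -> 'tapar'
Rule 2: Consonant Assimilation: no voiced obstruent (b/d/g/v/z) stands immediately before a voiceless consonant (p/t/k/s/f). No change.
Rule 3: Final Devoicing: final consonant 'r' is not one of the voiced obstruents b/d/g/v/z. No change.
Final form: 'tapar'

tapar


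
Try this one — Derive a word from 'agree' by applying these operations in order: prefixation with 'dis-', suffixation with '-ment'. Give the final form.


Step 1: Add prefix 'dis-' to 'agree' = 'disagree'
Step 2: Add suffix '-ment' to 'disagree' = 'disagreement'

disagreement


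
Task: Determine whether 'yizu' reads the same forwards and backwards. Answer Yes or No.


Forward: 'yizu'
Reversed: 'uziy'
They differ.

No


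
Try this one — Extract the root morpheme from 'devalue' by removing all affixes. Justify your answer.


Remove prefix 'de' from 'devalue' to get root 'value'.

value


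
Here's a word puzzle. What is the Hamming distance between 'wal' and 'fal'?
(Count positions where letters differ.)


Alignment:
Position 1: 'w' vs 'f' = DIFFER
Position 2: 'a' vs 'a' = match
Position 3: 'l' vs 'l' = match
Total differences: 1

1


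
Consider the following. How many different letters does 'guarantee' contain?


Unique letters in 'guarantee': {a, e, g, n, r, t, u} = 7 distinct letters.

7


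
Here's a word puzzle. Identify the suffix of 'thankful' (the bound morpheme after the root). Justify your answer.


The word 'thankful' = 'thank' (root) + '-ful' (suffix). The suffix is '-ful'.

ful


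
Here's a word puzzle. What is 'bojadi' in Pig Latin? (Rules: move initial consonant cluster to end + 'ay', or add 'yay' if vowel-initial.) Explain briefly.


'bojadi': move consonant cluster 'b' to end and add 'ay': 'ojadibay'.

ojadibay


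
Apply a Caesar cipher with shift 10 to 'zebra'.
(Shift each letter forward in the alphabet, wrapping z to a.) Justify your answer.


Shift each letter by 10: z -> j, e -> o, b -> l, r -> b, a -> k. Result: 'jolbk'.

jolbk


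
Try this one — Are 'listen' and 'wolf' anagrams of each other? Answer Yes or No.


Sorted letters of 'listen': 'eilnst'
Sorted letters of 'wolf': 'flow'
They do not match.

No


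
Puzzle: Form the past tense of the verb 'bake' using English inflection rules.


Apply rule: Add -d (word ends in -e). 'bake' becomes 'baked'.

baked


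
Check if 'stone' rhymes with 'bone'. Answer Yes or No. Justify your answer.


Rime (stressed vowel + following sounds) of 'stone': -one = /oʊn/
Rime of 'bone': -one = /oʊn/
/oʊn/ and /oʊn/ are the same ending sound, so the words rhyme.

Yes


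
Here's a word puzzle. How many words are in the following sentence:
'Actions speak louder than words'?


Split into words: Actions | speak | louder | than | words = 5 words.

5


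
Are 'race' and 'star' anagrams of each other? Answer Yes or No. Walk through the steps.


Sorted letters of 'race': 'acer'
Sorted letters of 'star': 'arst'
They do not match.

No


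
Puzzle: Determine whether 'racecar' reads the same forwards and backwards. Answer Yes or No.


Forward: 'racecar'
Reversed: 'racecar'
They are identical.

Yes


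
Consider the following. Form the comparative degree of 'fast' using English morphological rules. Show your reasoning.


Apply comparative formation (add -er): 'fast' -> 'faster'.

faster


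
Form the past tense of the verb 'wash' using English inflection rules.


Apply rule: Add -ed. 'wash' becomes 'washed'.

washed


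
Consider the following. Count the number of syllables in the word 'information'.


Break 'information' into syllables: in-for-ma-tion -> in | for | ma | tion = 4 syllables

4 syllables


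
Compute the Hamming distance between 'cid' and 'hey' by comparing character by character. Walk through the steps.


Alignment:
Position 1: 'c' vs 'h' = DIFFER
Position 2: 'i' vs 'e' = DIFFER
Position 3: 'd' vs 'y' = DIFFER
Total differences: 3

3


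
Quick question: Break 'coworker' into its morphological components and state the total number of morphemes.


Step 1: Identify prefix: 'co' (meaning: together)
Step 2: Identify root: 'work'
Step 3: Identify suffix(es): 'er'
Decomposition: co- (prefix: together) + work (root) + -er (suffix: one who)
Total morphemes: 3

3 morphemes (co- (prefix: together) + work (root) + -er (suffix: one who))


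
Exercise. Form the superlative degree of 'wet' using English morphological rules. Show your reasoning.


Apply superlative formation (double final consonant, add -est): 'wet' -> 'wettest'.

wettest


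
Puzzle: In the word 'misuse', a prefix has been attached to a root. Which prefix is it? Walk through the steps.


The word 'misuse' = 'mis' (prefix) + 'use' (root). The prefix is 'mis'.

mis


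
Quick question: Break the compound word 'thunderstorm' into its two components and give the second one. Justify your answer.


Split 'thunderstorm' into 'thunder' + 'storm'. The second part is 'storm'.

storm


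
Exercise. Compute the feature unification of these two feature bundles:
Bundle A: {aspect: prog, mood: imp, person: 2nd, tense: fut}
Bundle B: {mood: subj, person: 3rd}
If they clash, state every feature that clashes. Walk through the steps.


Compare features:
aspect: A=prog vs B=_ -> unified: prog
mood: A=imp vs B=subj -> CLASH
person: A=2nd vs B=3rd -> CLASH
tense: A=fut vs B=_ -> unified: fut
Clashes detected on features 'mood' (imp vs subj) and 'person' (2nd vs 3rd); unification fails.

CLASH on 'mood' (imp vs subj) and 'person' (2nd vs 3rd)


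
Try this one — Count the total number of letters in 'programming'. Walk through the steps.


Spell out 'programming' and number each letter: p(1), r(2), o(3), g(4), r(5), a(6), m(7), m(8), i(9), n(10), g(11). Total: 11 letters.

11


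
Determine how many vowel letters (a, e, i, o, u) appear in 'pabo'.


Vowels in 'pabo': a, o = 2 vowels.

2


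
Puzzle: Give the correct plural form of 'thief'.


Apply rule: Change -f to -ves. 'thief' becomes 'thieves'.

thieves


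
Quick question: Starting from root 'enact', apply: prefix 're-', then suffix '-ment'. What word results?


Step 1: Add prefix 're-' to 'enact' = 'reenact'
Step 2: Add suffix '-ment' to 'reenact' = 'reenactment'

reenactment


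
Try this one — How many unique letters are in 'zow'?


Unique letters in 'zow': {o, w, z} = 3 distinct letters.

3


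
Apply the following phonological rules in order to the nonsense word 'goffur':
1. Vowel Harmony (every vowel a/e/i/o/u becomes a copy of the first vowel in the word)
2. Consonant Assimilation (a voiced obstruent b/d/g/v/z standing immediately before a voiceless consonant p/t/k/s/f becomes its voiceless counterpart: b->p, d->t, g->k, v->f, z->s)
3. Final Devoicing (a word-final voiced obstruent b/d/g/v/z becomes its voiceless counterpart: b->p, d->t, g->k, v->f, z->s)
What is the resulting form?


Starting form: 'goffur'
Rule 1: Vowel Harmony: all vowels become 'o' (matching first vowel). 'goffur' -> 'goffor'
Rule 2: Consonant Assimilation: no voiced obstruent (b/d/g/v/z) stands immediately before a voiceless consonant (p/t/k/s/f). No change.
Rule 3: Final Devoicing: final consonant 'r' is not one of the voiced obstruents b/d/g/v/z. No change.
Final form: 'goffor'

goffor


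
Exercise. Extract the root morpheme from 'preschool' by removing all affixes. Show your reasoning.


Remove prefix 'pre' from 'preschool' to get root 'school'.

school


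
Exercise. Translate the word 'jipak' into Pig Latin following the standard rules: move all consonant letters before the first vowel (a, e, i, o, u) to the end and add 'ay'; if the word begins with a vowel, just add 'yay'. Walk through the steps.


'jipak': move consonant cluster 'j' to end and add 'ay': 'ipakjay'.

ipakjay


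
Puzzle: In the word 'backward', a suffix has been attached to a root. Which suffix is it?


The word 'backward' = 'back' (root) + '-ward' (suffix). The suffix is '-ward'.

ward


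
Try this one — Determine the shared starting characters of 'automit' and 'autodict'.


Compare from the start: 4 characters match: 'auto'. Mismatch at position 5: 'm' vs 'd'.

auto
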